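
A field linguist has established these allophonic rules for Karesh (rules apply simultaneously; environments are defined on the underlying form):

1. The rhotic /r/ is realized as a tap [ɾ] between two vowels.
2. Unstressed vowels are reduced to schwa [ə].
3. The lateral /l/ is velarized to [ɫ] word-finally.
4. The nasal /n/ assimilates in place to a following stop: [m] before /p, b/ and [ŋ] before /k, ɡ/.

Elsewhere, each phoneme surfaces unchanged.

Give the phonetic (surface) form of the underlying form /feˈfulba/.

[fəˈfulbə]

/e/ — between /f/ and /f/, in an unstressed syllable — surfaces as [ə] (rule 2).
/u/ (between /f/ and /l/) fails the environment for rule 2, so it stays [u].
/l/ (between /u/ and /b/) fails the environment for rule 3, so it stays [l].
/a/ meets the environment for rule 2 (in an unstressed syllable) → [ə].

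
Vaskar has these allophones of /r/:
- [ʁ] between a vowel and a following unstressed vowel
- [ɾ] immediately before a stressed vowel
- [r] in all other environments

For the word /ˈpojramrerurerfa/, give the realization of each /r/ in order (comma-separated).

Occurrence 1 (position 4): no conditioning environment matches → elsewhere allophone [r].
Occurrence 2 (position 7): no conditioning environment matches → elsewhere allophone [r].
Occurrence 3 (position 9): between a vowel and a following unstressed vowel → [ʁ].
Occurrence 4 (position 11): between a vowel and a following unstressed vowel → [ʁ].
Occurrence 5 (position 13): no conditioning environment matches → elsewhere allophone [r].

[r], [r], [ʁ], [ʁ], [r]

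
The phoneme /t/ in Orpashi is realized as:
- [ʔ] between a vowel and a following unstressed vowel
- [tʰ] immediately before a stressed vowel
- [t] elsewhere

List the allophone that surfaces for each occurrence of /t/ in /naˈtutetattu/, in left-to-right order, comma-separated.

[tʰ], [ʔ], [ʔ], [t], [t]

Occurrence 1 (position 3): immediately before a stressed vowel → [tʰ].
Occurrence 2 (position 5): between a vowel and a following unstressed vowel → [ʔ].
Occurrence 3 (position 7): between a vowel and a following unstressed vowel → [ʔ].
Occurrence 4 (position 9): no conditioning environment matches → elsewhere allophone [t].
Occurrence 5 (position 10): no conditioning environment matches → elsewhere allophone [t].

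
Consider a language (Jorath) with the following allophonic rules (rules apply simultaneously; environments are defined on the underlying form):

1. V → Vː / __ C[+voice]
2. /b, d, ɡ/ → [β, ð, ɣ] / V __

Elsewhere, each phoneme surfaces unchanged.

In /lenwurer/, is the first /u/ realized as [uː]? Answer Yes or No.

/u/ (between /w/ and /r/): before a voiced consonant, so rule 1 applies → [uː].
The actual realization is [uː], which matches [uː].

Yes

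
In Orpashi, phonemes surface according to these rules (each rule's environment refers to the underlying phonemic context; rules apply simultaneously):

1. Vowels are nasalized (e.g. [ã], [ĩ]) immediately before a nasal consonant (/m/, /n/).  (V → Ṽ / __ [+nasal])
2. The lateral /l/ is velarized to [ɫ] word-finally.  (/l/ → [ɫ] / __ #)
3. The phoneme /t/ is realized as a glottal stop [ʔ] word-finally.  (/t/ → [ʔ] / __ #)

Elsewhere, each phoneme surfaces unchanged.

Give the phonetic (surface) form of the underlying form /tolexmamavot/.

[tolexmãmavoʔ]

/t/ (word-initial) is in the target of rule 3 but the environment (word-finally) is not met → [t].
/o/ (between /t/ and /l/): rule 1 targets it, but not before a nasal consonant → unchanged [o].
/l/ — between /o/ and /e/; rule 2 does not apply here → [l].
/e/ (between /l/ and /x/): rule 1 targets it, but not before a nasal consonant → unchanged [e].
/a/ meets the environment for rule 1 (before a nasal consonant) → [ã].
/a/ (between /m/ and /v/) fails the environment for rule 1, so it stays [a].
/o/ (between /v/ and /t/) is in the target of rule 1 but the environment (before a nasal consonant) is not met → [o].
/t/ (word-final) occurs word-finally → [ʔ] by rule 3.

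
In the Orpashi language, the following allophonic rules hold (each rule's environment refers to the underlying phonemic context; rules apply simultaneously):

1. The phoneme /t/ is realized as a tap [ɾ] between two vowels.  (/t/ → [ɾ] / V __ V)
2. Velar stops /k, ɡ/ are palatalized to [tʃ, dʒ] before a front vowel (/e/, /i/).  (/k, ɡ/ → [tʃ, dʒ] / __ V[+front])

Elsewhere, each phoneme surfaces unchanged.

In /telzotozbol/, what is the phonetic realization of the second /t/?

[ɾ]

/t/ — between /o/ and /o/, between two vowels — surfaces as [ɾ] (rule 1).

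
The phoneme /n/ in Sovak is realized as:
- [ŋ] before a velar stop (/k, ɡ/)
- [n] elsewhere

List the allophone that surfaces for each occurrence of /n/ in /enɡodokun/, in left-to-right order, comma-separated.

[ŋ], [n]

Occurrence 1 (position 2): before a velar stop → [ŋ].
Occurrence 2 (position 9): no conditioning environment matches → elsewhere allophone [n].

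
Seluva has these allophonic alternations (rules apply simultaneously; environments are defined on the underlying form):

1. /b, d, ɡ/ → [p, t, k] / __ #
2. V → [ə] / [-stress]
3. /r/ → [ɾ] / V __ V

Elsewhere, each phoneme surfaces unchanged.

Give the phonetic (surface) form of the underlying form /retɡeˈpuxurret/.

[rətɡəˈpuxərrət]

/r/ — word-initial; rule 3 does not apply here → [r].
/e/ — between /r/ and /t/, in an unstressed syllable — surfaces as [ə] (rule 2).
/ɡ/ — between /t/ and /e/; rule 1 does not apply here → [ɡ].
/e/ — between /ɡ/ and /p/, in an unstressed syllable — surfaces as [ə] (rule 2).
/u/ (between /p/ and /x/) is in the target of rule 2 but the environment (in an unstressed syllable) is not met → [u].
/u/ — between /x/ and /r/, in an unstressed syllable — surfaces as [ə] (rule 2).
/r/ (between /u/ and /r/) is in the target of rule 3 but the environment (between two vowels) is not met → [r].
/r/ (between /r/ and /e/): rule 3 targets it, but not between two vowels → unchanged [r].
Rule 2 applies to /e/ (between /r/ and /t/: in an unstressed syllable) → [ə].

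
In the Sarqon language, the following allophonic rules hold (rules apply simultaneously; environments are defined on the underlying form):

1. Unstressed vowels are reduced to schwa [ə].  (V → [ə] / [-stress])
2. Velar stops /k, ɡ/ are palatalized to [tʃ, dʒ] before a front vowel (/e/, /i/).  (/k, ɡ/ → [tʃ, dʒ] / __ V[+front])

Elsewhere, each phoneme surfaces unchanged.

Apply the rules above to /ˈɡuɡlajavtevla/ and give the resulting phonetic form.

/ɡ/ — word-initial; rule 2 does not apply here → [ɡ].
/u/ (between /ɡ/ and /ɡ/) fails the environment for rule 1, so it stays [u].
/ɡ/ (between /u/ and /l/) fails the environment for rule 2, so it stays [ɡ].
Rule 1 applies to /a/ (between /l/ and /j/: in an unstressed syllable) → [ə].
/a/ meets the environment for rule 1 (in an unstressed syllable) → [ə].
/e/ meets the environment for rule 1 (in an unstressed syllable) → [ə].
Rule 1 applies to /a/ (word-final: in an unstressed syllable) → [ə].

[ˈɡuɡləjəvtəvlə]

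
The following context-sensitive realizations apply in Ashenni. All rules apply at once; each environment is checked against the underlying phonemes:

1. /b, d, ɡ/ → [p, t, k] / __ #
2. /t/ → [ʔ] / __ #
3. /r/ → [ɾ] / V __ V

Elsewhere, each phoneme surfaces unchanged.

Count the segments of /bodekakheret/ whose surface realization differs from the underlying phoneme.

2

Segments that undergo a rule: /r/ → [ɾ] (rule 3); /t/ → [ʔ] (rule 2).
All other segments surface unchanged.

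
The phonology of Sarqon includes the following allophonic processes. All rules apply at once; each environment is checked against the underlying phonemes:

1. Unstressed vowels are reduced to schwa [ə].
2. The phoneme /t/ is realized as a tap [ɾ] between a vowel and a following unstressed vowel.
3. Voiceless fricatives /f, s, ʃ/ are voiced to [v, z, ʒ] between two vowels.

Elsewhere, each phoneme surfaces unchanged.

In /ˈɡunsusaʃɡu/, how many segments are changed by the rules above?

Segments that undergo a rule: /u/ → [ə] (rule 1); /s/ → [z] (rule 3); /a/ → [ə] (rule 1); /u/ → [ə] (rule 1).
All other segments surface unchanged.

4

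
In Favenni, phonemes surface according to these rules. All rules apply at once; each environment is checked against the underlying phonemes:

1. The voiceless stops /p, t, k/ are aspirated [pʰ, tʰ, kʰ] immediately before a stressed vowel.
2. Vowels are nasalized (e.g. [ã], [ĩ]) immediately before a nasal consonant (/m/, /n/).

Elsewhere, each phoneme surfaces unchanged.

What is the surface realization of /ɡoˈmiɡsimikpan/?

/ɡ/ (word-initial): no rule targets it → [ɡ].
/o/ (between /ɡ/ and /m/): before a nasal consonant, so rule 2 applies → [õ].
/m/ — not in any rule's target class → [m].
/i/ (between /m/ and /ɡ/) fails the environment for rule 2, so it stays [i].
/ɡ/ stays [ɡ].
/s/ (between /ɡ/ and /i/): no rule targets it → [s].
/i/ — between /s/ and /m/, before a nasal consonant — surfaces as [ĩ] (rule 2).
/m/ — not in any rule's target class → [m].
/i/ (between /m/ and /k/) is in the target of rule 2 but the environment (before a nasal consonant) is not met → [i].
/k/ (between /i/ and /p/) is in the target of rule 1 but the environment (immediately before a stressed vowel) is not met → [k].
/p/ (between /k/ and /a/) is in the target of rule 1 but the environment (immediately before a stressed vowel) is not met → [p].
Rule 2 applies to /a/ (between /p/ and /n/: before a nasal consonant) → [ã].
/n/ (word-final) is unaffected → [n].

[ɡõˈmiɡsĩmikpãn]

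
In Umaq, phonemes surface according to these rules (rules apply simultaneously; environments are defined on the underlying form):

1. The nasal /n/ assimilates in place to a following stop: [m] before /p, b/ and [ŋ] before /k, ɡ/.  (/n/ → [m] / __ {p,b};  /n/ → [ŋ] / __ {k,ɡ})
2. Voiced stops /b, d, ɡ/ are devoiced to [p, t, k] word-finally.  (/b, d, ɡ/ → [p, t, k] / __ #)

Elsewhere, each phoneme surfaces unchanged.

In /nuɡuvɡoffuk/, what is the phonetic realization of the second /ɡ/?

[ɡ]

/ɡ/ — between /v/ and /o/; rule 2 does not apply here → [ɡ].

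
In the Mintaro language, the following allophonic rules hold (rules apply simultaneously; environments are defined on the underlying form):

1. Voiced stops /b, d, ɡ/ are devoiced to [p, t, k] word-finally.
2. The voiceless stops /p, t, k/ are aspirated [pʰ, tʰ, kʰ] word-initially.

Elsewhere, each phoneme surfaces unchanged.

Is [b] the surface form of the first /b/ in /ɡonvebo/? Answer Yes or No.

/b/ (between /e/ and /o/) is in the target of rule 1 but the environment (word-finally) is not met → [b].
The actual realization is [b], which matches [b].

Yes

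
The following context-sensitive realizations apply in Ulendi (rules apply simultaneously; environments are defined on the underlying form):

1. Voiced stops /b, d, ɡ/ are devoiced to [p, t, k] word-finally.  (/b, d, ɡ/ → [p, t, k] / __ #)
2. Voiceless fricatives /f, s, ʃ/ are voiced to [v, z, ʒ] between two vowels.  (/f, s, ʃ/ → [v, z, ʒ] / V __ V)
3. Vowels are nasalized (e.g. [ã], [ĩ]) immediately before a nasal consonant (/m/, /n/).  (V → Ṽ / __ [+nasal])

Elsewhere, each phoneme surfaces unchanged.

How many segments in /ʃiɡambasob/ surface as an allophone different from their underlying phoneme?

3

Segments that undergo a rule: /a/ → [ã] (rule 3); /s/ → [z] (rule 2); /b/ → [p] (rule 1).
All other segments surface unchanged.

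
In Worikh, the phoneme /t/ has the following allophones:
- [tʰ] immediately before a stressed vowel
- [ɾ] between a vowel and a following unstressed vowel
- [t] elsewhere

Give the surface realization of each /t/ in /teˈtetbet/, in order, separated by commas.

Occurrence 1 (position 1): no conditioning environment matches → elsewhere allophone [t].
Occurrence 2 (position 3): immediately before a stressed vowel → [tʰ].
Occurrence 3 (position 5): no conditioning environment matches → elsewhere allophone [t].
Occurrence 4 (position 8): no conditioning environment matches → elsewhere allophone [t].

[t], [tʰ], [t], [t]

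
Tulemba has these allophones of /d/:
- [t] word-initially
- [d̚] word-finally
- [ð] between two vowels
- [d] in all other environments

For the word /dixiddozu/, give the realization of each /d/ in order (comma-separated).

Occurrence 1 (position 1): word-initially → [t].
Occurrence 2 (position 5): no conditioning environment matches → elsewhere allophone [d].
Occurrence 3 (position 6): no conditioning environment matches → elsewhere allophone [d].

[t], [d], [d]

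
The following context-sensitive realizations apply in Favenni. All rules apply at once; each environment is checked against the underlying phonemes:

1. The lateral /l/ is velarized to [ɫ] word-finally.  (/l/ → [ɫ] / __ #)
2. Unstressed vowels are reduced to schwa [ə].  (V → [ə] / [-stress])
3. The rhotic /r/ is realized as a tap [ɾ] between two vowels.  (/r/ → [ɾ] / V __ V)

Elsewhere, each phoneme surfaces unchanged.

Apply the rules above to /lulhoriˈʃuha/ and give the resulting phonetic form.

[ləlhəɾəˈʃuhə]

/l/ (word-initial) fails the environment for rule 1, so it stays [l].
/u/ meets the environment for rule 2 (in an unstressed syllable) → [ə].
/l/ — between /u/ and /h/; rule 1 does not apply here → [l].
/h/ (between /l/ and /o/): no rule targets it → [h].
/o/ (between /h/ and /r/): in an unstressed syllable, so rule 2 applies → [ə].
/r/ meets the environment for rule 3 (between two vowels) → [ɾ].
/i/ (between /r/ and /ʃ/) occurs in an unstressed syllable → [ə] by rule 2.
/ʃ/ (between /i/ and /u/) is unaffected → [ʃ].
/u/ (between /ʃ/ and /h/) is in the target of rule 2 but the environment (in an unstressed syllable) is not met → [u].
/h/ stays [h].
/a/ (word-final) occurs in an unstressed syllable → [ə] by rule 2.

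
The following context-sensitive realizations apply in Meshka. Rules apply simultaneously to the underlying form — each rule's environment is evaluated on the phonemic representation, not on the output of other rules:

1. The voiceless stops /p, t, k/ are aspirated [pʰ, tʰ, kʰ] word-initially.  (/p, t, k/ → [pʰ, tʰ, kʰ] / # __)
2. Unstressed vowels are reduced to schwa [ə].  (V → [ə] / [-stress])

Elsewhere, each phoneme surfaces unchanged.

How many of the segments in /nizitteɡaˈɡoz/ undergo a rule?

4

Segments that undergo a rule: /i/ → [ə] (rule 2); /i/ → [ə] (rule 2); /e/ → [ə] (rule 2); /a/ → [ə] (rule 2).
All other segments surface unchanged.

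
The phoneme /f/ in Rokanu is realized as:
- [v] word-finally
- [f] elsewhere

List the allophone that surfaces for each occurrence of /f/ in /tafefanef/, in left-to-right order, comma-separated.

[f], [f], [v]

Occurrence 1 (position 3): no conditioning environment matches → elsewhere allophone [f].
Occurrence 2 (position 5): no conditioning environment matches → elsewhere allophone [f].
Occurrence 3 (position 9): word-finally → [v].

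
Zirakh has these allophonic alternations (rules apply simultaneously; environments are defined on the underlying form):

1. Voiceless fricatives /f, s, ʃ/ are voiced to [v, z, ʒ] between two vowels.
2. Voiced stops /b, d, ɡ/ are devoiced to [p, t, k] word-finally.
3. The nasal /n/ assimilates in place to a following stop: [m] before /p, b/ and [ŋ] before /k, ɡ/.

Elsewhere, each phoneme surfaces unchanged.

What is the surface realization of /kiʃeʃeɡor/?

/k/ stays [k].
/i/ (between /k/ and /ʃ/): no rule targets it → [i].
Rule 1 applies to /ʃ/ (between /i/ and /e/: between two vowels) → [ʒ].
/e/ — not in any rule's target class → [e].
/ʃ/ (between /e/ and /e/) occurs between two vowels → [ʒ] by rule 1.
/e/ — not in any rule's target class → [e].
/ɡ/ (between /e/ and /o/): rule 2 targets it, but not word-finally → unchanged [ɡ].
/o/ (between /ɡ/ and /r/): no rule targets it → [o].
/r/ — not in any rule's target class → [r].

[kiʒeʒeɡor]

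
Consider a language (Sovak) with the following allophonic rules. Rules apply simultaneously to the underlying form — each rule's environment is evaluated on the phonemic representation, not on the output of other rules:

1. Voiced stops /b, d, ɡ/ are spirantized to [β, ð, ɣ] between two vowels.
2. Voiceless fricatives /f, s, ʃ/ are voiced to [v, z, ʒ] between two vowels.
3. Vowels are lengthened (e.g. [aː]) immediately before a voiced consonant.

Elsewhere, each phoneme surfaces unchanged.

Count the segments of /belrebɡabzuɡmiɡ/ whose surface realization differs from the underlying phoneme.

5

Segments that undergo a rule: /e/ → [eː] (rule 3); /e/ → [eː] (rule 3); /a/ → [aː] (rule 3); /u/ → [uː] (rule 3); /i/ → [iː] (rule 3).
All other segments surface unchanged.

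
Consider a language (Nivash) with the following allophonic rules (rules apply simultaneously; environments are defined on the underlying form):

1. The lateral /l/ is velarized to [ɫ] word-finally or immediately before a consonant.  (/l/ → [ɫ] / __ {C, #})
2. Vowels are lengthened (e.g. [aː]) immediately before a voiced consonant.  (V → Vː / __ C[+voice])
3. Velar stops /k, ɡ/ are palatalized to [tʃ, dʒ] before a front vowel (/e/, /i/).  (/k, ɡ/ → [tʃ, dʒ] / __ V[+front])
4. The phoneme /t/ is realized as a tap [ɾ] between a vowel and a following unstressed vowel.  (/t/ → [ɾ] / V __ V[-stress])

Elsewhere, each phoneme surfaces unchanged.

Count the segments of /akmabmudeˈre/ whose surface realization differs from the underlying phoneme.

3

Segments that undergo a rule: /a/ → [aː] (rule 2); /u/ → [uː] (rule 2); /e/ → [eː] (rule 2).
All other segments surface unchanged.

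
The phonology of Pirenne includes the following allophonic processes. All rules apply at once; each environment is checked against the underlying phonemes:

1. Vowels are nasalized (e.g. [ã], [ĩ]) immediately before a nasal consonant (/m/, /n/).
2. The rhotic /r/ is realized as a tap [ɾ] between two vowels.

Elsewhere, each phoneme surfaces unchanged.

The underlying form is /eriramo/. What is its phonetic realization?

/e/ (word-initial): rule 1 targets it, but not before a nasal consonant → unchanged [e].
Rule 2 applies to /r/ (between /e/ and /i/: between two vowels) → [ɾ].
/i/ (between /r/ and /r/): rule 1 targets it, but not before a nasal consonant → unchanged [i].
Rule 2 applies to /r/ (between /i/ and /a/: between two vowels) → [ɾ].
Rule 1 applies to /a/ (between /r/ and /m/: before a nasal consonant) → [ã].
/o/ (word-final) fails the environment for rule 1, so it stays [o].

[eɾiɾãmo]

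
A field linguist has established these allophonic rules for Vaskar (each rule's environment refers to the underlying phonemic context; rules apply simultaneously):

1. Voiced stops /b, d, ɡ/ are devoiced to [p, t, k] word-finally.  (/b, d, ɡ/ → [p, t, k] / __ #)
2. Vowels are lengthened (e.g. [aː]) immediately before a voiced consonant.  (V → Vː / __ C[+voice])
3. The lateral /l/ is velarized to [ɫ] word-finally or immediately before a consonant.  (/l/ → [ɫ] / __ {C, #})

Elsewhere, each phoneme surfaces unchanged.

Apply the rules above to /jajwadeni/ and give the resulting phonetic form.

[jaːjwaːdeːni]

/j/ (word-initial): no rule targets it → [j].
/a/ (between /j/ and /j/) occurs before a voiced consonant → [aː] by rule 2.
/j/ (between /a/ and /w/): no rule targets it → [j].
/w/ stays [w].
/a/ meets the environment for rule 2 (before a voiced consonant) → [aː].
/d/ (between /a/ and /e/) fails the environment for rule 1, so it stays [d].
/e/ (between /d/ and /n/) occurs before a voiced consonant → [eː] by rule 2.
/n/ — not in any rule's target class → [n].
/i/ — word-final; rule 2 does not apply here → [i].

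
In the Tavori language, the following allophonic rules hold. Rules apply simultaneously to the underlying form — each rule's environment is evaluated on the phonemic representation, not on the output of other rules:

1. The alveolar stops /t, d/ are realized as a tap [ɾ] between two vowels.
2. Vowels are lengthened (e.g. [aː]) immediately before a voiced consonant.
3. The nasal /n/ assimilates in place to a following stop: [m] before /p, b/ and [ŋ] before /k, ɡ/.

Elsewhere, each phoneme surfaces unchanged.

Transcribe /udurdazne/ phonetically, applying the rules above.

[uːɾuːrdaːzne]

/u/ meets the environment for rule 2 (before a voiced consonant) → [uː].
Rule 1 applies to /d/ (between /u/ and /u/: between two vowels) → [ɾ].
/u/ — between /d/ and /r/, before a voiced consonant — surfaces as [uː] (rule 2).
/r/ stays [r].
/d/ (between /r/ and /a/): rule 1 targets it, but not between two vowels → unchanged [d].
/a/ (between /d/ and /z/) occurs before a voiced consonant → [aː] by rule 2.
/z/ (between /a/ and /n/): no rule targets it → [z].
/n/ (between /z/ and /e/) is in the target of rule 3 but the environment (before a labial or velar stop) is not met → [n].
/e/ (word-final) fails the environment for rule 2, so it stays [e].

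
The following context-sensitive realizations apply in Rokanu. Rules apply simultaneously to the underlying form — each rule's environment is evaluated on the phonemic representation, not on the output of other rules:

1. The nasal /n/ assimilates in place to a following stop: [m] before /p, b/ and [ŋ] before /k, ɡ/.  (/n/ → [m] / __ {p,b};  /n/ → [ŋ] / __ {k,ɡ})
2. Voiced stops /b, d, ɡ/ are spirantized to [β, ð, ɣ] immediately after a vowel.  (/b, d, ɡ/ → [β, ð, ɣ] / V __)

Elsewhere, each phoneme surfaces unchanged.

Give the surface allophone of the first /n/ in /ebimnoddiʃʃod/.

[n]

/n/ (between /m/ and /o/) is in the target of rule 1 but the environment (before a labial or velar stop) is not met → [n].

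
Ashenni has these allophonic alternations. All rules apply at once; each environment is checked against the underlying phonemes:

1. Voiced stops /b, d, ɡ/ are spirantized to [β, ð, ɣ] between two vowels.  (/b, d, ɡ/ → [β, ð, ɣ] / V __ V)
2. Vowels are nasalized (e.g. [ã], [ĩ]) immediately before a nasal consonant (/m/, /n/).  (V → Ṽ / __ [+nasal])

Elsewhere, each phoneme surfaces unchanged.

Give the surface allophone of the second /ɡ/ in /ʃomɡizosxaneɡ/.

[ɡ]

/ɡ/ (word-final) fails the environment for rule 1, so it stays [ɡ].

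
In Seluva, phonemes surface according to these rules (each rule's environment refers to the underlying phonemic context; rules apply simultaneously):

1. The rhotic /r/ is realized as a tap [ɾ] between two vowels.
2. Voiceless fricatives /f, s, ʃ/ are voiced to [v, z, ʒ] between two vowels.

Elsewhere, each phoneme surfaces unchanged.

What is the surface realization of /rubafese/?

/r/ (word-initial) is in the target of rule 1 but the environment (between two vowels) is not met → [r].
/u/ stays [u].
/b/ stays [b].
/a/ stays [a].
/f/ — between /a/ and /e/, between two vowels — surfaces as [v] (rule 2).
/e/ (between /f/ and /s/) is unaffected → [e].
/s/ (between /e/ and /e/) occurs between two vowels → [z] by rule 2.
/e/ stays [e].

[rubaveze]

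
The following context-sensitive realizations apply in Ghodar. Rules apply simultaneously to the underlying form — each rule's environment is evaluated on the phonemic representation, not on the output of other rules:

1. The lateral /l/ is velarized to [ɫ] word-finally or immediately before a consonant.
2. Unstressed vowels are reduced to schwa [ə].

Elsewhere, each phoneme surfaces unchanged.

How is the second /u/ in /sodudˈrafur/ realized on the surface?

[ə]

/u/ — between /f/ and /r/, in an unstressed syllable — surfaces as [ə] (rule 2).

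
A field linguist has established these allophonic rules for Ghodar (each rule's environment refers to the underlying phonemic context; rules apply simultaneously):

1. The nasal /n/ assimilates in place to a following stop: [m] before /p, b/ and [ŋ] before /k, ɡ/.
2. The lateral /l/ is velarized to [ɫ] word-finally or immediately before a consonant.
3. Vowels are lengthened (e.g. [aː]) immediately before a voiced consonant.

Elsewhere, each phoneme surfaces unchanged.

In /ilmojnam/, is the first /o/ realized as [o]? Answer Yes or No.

/o/ — between /m/ and /j/, before a voiced consonant — surfaces as [oː] (rule 3).
The actual realization is [oː], not [o].

No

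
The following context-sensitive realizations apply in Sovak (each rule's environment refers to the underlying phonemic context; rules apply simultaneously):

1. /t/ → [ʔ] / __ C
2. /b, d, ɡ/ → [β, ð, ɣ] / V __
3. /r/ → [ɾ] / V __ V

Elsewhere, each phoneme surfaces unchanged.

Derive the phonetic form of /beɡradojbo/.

[beɣraðojbo]

/b/ — word-initial; rule 2 does not apply here → [b].
/e/ stays [e].
Rule 2 applies to /ɡ/ (between /e/ and /r/: immediately after a vowel) → [ɣ].
/r/ — between /ɡ/ and /a/; rule 3 does not apply here → [r].
/a/ (between /r/ and /d/): no rule targets it → [a].
/d/ meets the environment for rule 2 (immediately after a vowel) → [ð].
/o/ (between /d/ and /j/) is unaffected → [o].
/j/ (between /o/ and /b/): no rule targets it → [j].
/b/ (between /j/ and /o/) is in the target of rule 2 but the environment (immediately after a vowel) is not met → [b].
/o/ (word-final) is unaffected → [o].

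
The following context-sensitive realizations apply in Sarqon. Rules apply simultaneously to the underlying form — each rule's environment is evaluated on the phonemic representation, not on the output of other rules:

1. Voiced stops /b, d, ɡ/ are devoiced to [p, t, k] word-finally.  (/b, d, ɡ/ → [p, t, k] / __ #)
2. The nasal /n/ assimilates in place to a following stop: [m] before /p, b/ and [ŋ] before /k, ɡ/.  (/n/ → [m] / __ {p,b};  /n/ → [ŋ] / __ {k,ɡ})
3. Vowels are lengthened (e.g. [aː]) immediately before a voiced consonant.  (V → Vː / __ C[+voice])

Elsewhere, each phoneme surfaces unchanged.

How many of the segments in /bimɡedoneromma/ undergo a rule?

Segments that undergo a rule: /i/ → [iː] (rule 3); /e/ → [eː] (rule 3); /o/ → [oː] (rule 3); /e/ → [eː] (rule 3); /o/ → [oː] (rule 3).
All other segments surface unchanged.

5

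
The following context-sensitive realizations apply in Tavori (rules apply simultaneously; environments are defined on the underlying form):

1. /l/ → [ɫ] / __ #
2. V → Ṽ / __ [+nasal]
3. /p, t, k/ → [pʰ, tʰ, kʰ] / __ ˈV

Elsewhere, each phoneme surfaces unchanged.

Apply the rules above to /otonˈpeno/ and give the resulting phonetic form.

/o/ (word-initial): rule 2 targets it, but not before a nasal consonant → unchanged [o].
/t/ (between /o/ and /o/) fails the environment for rule 3, so it stays [t].
/o/ — between /t/ and /n/, before a nasal consonant — surfaces as [õ] (rule 2).
/n/ — not in any rule's target class → [n].
/p/ meets the environment for rule 3 (immediately before a stressed vowel) → [pʰ].
/e/ meets the environment for rule 2 (before a nasal consonant) → [ẽ].
/n/ stays [n].
/o/ (word-final) fails the environment for rule 2, so it stays [o].

[otõnˈpʰẽno]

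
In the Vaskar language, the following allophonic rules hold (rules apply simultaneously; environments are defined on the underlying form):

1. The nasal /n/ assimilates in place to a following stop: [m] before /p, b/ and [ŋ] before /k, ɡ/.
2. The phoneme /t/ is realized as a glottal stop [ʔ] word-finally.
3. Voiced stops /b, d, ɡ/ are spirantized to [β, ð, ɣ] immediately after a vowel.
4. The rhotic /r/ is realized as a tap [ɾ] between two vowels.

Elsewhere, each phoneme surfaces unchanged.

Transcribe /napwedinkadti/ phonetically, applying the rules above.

[napweðiŋkaðti]

/n/ (word-initial): rule 1 targets it, but not before a labial or velar stop → unchanged [n].
/a/ (between /n/ and /p/): no rule targets it → [a].
/p/ (between /a/ and /w/) is unaffected → [p].
/w/ stays [w].
/e/ (between /w/ and /d/) is unaffected → [e].
/d/ (between /e/ and /i/): immediately after a vowel, so rule 3 applies → [ð].
/i/ — not in any rule's target class → [i].
/n/ (between /i/ and /k/): before a labial or velar stop, so rule 1 applies → [ŋ].
/k/ stays [k].
/a/ (between /k/ and /d/): no rule targets it → [a].
Rule 3 applies to /d/ (between /a/ and /t/: immediately after a vowel) → [ð].
/t/ (between /d/ and /i/) fails the environment for rule 2, so it stays [t].
/i/ (word-final): no rule targets it → [i].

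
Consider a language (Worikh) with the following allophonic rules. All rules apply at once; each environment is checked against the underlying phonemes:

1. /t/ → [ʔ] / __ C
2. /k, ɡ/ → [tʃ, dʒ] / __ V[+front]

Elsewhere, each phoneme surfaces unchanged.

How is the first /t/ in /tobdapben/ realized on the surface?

[t]

/t/ (word-initial): rule 1 targets it, but not immediately before a consonant → unchanged [t].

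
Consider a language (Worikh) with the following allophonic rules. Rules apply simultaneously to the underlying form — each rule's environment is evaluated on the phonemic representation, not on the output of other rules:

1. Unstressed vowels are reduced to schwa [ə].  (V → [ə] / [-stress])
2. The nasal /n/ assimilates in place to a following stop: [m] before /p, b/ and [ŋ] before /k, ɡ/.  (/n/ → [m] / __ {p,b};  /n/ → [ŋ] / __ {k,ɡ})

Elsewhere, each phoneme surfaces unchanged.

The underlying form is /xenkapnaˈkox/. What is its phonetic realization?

/x/ (word-initial) is unaffected → [x].
/e/ meets the environment for rule 1 (in an unstressed syllable) → [ə].
/n/ meets the environment for rule 2 (before a labial or velar stop) → [ŋ].
/k/ stays [k].
/a/ — between /k/ and /p/, in an unstressed syllable — surfaces as [ə] (rule 1).
/p/ (between /a/ and /n/): no rule targets it → [p].
/n/ — between /p/ and /a/; rule 2 does not apply here → [n].
/a/ — between /n/ and /k/, in an unstressed syllable — surfaces as [ə] (rule 1).
/k/ (between /a/ and /o/): no rule targets it → [k].
/o/ (between /k/ and /x/): rule 1 targets it, but not in an unstressed syllable → unchanged [o].
/x/ (word-final): no rule targets it → [x].

[xəŋkəpnəˈkox]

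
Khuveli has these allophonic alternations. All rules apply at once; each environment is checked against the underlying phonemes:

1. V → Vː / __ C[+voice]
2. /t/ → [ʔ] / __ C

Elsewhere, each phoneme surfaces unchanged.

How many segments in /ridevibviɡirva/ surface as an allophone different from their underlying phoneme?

Segments that undergo a rule: /i/ → [iː] (rule 1); /e/ → [eː] (rule 1); /i/ → [iː] (rule 1); /i/ → [iː] (rule 1); /i/ → [iː] (rule 1).
All other segments surface unchanged.

5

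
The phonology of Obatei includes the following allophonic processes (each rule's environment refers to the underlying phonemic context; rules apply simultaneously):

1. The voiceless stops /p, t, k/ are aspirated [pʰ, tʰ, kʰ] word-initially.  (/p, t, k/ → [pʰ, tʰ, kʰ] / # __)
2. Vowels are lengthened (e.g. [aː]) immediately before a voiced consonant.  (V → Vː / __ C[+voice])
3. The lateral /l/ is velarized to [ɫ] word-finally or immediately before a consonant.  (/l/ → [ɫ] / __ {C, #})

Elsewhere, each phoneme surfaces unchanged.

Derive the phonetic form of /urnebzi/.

[uːrneːbzi]

Rule 2 applies to /u/ (word-initial: before a voiced consonant) → [uː].
/r/ (between /u/ and /n/): no rule targets it → [r].
/n/ (between /r/ and /e/): no rule targets it → [n].
/e/ (between /n/ and /b/): before a voiced consonant, so rule 2 applies → [eː].
/b/ (between /e/ and /z/): no rule targets it → [b].
/z/ — not in any rule's target class → [z].
/i/ (word-final) fails the environment for rule 2, so it stays [i].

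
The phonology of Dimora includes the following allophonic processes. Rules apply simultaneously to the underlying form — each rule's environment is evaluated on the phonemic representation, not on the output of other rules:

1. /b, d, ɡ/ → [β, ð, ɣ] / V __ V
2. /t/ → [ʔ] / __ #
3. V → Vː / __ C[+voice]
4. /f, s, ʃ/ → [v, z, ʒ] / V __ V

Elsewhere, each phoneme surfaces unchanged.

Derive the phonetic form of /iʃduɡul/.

/i/ — word-initial; rule 3 does not apply here → [i].
/ʃ/ (between /i/ and /d/): rule 4 targets it, but not between two vowels → unchanged [ʃ].
/d/ (between /ʃ/ and /u/) fails the environment for rule 1, so it stays [d].
/u/ (between /d/ and /ɡ/): before a voiced consonant, so rule 3 applies → [uː].
Rule 1 applies to /ɡ/ (between /u/ and /u/: between two vowels) → [ɣ].
/u/ (between /ɡ/ and /l/) occurs before a voiced consonant → [uː] by rule 3.
/l/ stays [l].

[iʃduːɣuːl]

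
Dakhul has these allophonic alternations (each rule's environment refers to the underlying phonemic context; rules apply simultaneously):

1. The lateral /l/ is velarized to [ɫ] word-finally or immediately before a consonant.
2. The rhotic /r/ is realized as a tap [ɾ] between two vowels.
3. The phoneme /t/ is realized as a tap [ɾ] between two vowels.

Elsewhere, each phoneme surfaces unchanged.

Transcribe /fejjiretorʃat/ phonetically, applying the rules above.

[fejjiɾeɾorʃat]

/r/ (between /i/ and /e/): between two vowels, so rule 2 applies → [ɾ].
/t/ — between /e/ and /o/, between two vowels — surfaces as [ɾ] (rule 3).
/r/ (between /o/ and /ʃ/) fails the environment for rule 2, so it stays [r].
/t/ (word-final) fails the environment for rule 3, so it stays [t].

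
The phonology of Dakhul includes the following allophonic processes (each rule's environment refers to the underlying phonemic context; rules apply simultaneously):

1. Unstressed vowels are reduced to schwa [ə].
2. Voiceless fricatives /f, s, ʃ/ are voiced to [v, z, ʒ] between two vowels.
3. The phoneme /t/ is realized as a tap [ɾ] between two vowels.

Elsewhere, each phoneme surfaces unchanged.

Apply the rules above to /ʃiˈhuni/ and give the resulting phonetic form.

/ʃ/ (word-initial) fails the environment for rule 2, so it stays [ʃ].
/i/ (between /ʃ/ and /h/) occurs in an unstressed syllable → [ə] by rule 1.
/h/ stays [h].
/u/ (between /h/ and /n/): rule 1 targets it, but not in an unstressed syllable → unchanged [u].
/n/ — not in any rule's target class → [n].
/i/ meets the environment for rule 1 (in an unstressed syllable) → [ə].

[ʃəˈhunə]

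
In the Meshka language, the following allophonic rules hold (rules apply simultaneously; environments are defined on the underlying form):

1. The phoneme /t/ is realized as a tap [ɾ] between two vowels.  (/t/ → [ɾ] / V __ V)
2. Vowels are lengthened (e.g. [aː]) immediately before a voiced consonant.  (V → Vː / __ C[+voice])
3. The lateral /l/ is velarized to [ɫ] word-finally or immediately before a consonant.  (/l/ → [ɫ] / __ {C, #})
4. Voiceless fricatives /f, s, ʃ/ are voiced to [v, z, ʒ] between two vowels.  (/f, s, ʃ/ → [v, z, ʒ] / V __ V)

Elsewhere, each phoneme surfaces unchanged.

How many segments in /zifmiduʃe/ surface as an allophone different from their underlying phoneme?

2

Segments that undergo a rule: /i/ → [iː] (rule 2); /ʃ/ → [ʒ] (rule 4).
All other segments surface unchanged.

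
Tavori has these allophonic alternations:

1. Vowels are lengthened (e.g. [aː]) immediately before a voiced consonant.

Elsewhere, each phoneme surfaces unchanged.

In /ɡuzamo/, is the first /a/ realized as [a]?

No

/a/ (between /z/ and /m/) occurs before a voiced consonant → [aː] by rule 1.
The actual realization is [aː], not [a].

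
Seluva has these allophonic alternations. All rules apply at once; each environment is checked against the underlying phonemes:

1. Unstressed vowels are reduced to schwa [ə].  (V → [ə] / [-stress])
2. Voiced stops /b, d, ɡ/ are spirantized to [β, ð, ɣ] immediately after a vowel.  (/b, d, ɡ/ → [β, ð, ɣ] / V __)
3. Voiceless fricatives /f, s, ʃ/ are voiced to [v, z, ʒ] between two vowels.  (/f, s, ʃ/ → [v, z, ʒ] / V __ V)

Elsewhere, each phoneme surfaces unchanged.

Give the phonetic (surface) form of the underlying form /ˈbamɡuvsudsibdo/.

/b/ (word-initial) is in the target of rule 2 but the environment (immediately after a vowel) is not met → [b].
/a/ (between /b/ and /m/): rule 1 targets it, but not in an unstressed syllable → unchanged [a].
/ɡ/ (between /m/ and /u/) is in the target of rule 2 but the environment (immediately after a vowel) is not met → [ɡ].
Rule 1 applies to /u/ (between /ɡ/ and /v/: in an unstressed syllable) → [ə].
/s/ (between /v/ and /u/) fails the environment for rule 3, so it stays [s].
/u/ (between /s/ and /d/) occurs in an unstressed syllable → [ə] by rule 1.
/d/ meets the environment for rule 2 (immediately after a vowel) → [ð].
/s/ (between /d/ and /i/): rule 3 targets it, but not between two vowels → unchanged [s].
Rule 1 applies to /i/ (between /s/ and /b/: in an unstressed syllable) → [ə].
/b/ — between /i/ and /d/, immediately after a vowel — surfaces as [β] (rule 2).
/d/ (between /b/ and /o/) fails the environment for rule 2, so it stays [d].
/o/ meets the environment for rule 1 (in an unstressed syllable) → [ə].

[ˈbamɡəvsəðsəβdə]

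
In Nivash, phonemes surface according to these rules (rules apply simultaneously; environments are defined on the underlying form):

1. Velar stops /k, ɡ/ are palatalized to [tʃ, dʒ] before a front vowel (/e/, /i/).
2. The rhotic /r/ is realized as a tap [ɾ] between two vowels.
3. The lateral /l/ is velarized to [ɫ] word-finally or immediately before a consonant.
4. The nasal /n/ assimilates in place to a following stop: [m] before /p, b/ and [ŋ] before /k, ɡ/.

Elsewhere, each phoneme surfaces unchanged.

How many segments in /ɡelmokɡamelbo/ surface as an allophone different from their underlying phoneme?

3

Segments that undergo a rule: /ɡ/ → [dʒ] (rule 1); /l/ → [ɫ] (rule 3); /l/ → [ɫ] (rule 3).
All other segments surface unchanged.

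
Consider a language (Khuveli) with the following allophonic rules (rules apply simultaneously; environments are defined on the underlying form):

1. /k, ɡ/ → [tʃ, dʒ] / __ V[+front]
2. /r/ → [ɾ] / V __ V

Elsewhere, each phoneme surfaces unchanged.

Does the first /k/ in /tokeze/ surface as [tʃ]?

Yes

/k/ (between /o/ and /e/): before a front vowel, so rule 1 applies → [tʃ].
The actual realization is [tʃ], which matches [tʃ].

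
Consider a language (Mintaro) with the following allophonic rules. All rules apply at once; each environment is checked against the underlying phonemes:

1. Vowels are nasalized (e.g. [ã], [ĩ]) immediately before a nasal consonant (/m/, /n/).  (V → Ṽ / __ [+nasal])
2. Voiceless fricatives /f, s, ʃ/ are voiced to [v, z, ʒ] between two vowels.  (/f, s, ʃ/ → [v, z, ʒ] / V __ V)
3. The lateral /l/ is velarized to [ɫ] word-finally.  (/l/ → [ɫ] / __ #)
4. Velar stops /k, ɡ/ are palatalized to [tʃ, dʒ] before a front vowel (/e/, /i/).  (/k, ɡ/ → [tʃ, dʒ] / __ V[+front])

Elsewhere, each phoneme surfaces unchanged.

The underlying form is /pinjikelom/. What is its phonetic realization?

/p/ (word-initial): no rule targets it → [p].
/i/ meets the environment for rule 1 (before a nasal consonant) → [ĩ].
/n/ (between /i/ and /j/) is unaffected → [n].
/j/ — not in any rule's target class → [j].
/i/ (between /j/ and /k/) is in the target of rule 1 but the environment (before a nasal consonant) is not met → [i].
/k/ (between /i/ and /e/): before a front vowel, so rule 4 applies → [tʃ].
/e/ (between /k/ and /l/) fails the environment for rule 1, so it stays [e].
/l/ (between /e/ and /o/) is in the target of rule 3 but the environment (word-finally) is not met → [l].
/o/ (between /l/ and /m/) occurs before a nasal consonant → [õ] by rule 1.
/m/ (word-final): no rule targets it → [m].

[pĩnjitʃelõm]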